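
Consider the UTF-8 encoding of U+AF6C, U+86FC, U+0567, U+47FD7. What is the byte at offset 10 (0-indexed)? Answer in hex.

0xBF

U+AF6C → 3-byte form EA BD AC at offsets 0–2.
U+86FC → 3-byte form E8 9B BC at offsets 3–5.
U+0567 → 2-byte form D5 A7 at offsets 6–7.
U+47FD7 → 4-byte form F1 87 BF 97 at offsets 8–11.
Offset 10 falls in char 4's range; it's byte 3 of F1 87 BF 97 = 0xBF.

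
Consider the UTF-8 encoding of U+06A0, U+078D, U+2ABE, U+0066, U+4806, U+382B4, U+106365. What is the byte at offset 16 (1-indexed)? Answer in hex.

1-indexed offset 16 is 0-indexed offset 15.
U+06A0 → 2-byte form DA A0 at offsets 0–1.
U+078D → 2-byte form DE 8D at offsets 2–3.
U+2ABE → 3-byte form E2 AA BE at offsets 4–6.
U+0066 → 1-byte form 66 at offsets 7–7.
U+4806 → 3-byte form E4 A0 86 at offsets 8–10.
U+382B4 → 4-byte form F0 B8 8A B4 at offsets 11–14.
U+106365 → 4-byte form F4 86 8D A5 at offsets 15–18.
Offset 15 falls in char 7's range; it's byte 1 of F4 86 8D A5 = 0xF4.

0xF4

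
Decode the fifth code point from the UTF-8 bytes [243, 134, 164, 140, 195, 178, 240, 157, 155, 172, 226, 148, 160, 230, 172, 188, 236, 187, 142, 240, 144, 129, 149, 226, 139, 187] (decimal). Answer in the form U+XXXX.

Offset 0: leading byte 0xF3 = 11110011 → 4-byte char #1 = F3 86 A4 8C.
Offset 4: leading byte 0xC3 = 11000011 → 2-byte char #2 = C3 B2.
Offset 6: leading byte 0xF0 = 11110000 → 4-byte char #3 = F0 9D 9B AC.
Offset 10: leading byte 0xE2 = 11100010 → 3-byte char #4 = E2 94 A0.
Offset 13: leading byte 0xE6 = 11100110 → 3-byte char #5 = E6 AC BC.
Leading byte 0xE6 = 11100110 matches 1110xxxx → 3-byte sequence.
Byte 1: 0xE6 = 11100110, payload 0110 (4 bits).
Byte 2: 0xAC = 10101100 (10xxxxxx ✓), payload 101100.
Byte 3: 0xBC = 10111100 (10xxxxxx ✓), payload 111100.
Concatenate: 0110101100111100 = 0x6B3C (16 bits → U+6B3C).

U+6B3C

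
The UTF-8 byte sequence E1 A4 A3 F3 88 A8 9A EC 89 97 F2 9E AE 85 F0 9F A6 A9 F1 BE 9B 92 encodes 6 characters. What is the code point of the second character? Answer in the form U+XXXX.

U+C8A1A

Offset 0: leading byte 0xE1 = 11100001 → 3-byte char #1 = E1 A4 A3.
Offset 3: leading byte 0xF3 = 11110011 → 4-byte char #2 = F3 88 A8 9A.
Leading byte 0xF3 = 11110011 matches 11110xxx → 4-byte sequence.
Byte 1: 0xF3 = 11110011, payload 011 (3 bits).
Byte 2: 0x88 = 10001000 (10xxxxxx ✓), payload 001000.
Byte 3: 0xA8 = 10101000 (10xxxxxx ✓), payload 101000.
Byte 4: 0x9A = 10011010 (10xxxxxx ✓), payload 011010.
Concatenate: 011001000101000011010 = 0xC8A1A (21 bits → U+C8A1A).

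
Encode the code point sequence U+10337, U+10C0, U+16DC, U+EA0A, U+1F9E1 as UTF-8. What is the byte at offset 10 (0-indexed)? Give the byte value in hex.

U+10337 → 4-byte form F0 90 8C B7 at offsets 0–3.
U+10C0 → 3-byte form E1 83 80 at offsets 4–6.
U+16DC → 3-byte form E1 9B 9C at offsets 7–9.
U+EA0A → 3-byte form EE A8 8A at offsets 10–12.
Offset 10 falls in char 4's range; it's byte 1 of EE A8 8A = 0xEE.

0xEE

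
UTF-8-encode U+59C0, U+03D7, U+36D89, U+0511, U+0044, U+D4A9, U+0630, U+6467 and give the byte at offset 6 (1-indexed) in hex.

1-indexed offset 6 is 0-indexed offset 5.
U+59C0 → 3-byte form E5 A7 80 at offsets 0–2.
U+03D7 → 2-byte form CF 97 at offsets 3–4.
U+36D89 → 4-byte form F0 B6 B6 89 at offsets 5–8.
Offset 5 falls in char 3's range; it's byte 1 of F0 B6 B6 89 = 0xF0.

0xF0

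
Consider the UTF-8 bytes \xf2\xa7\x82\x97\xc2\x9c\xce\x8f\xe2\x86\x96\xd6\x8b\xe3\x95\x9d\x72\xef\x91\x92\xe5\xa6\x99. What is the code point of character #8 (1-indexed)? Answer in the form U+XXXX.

U+F452

Offset 0: leading byte 0xF2 = 11110010 → 4-byte char #1 = F2 A7 82 97.
Offset 4: leading byte 0xC2 = 11000010 → 2-byte char #2 = C2 9C.
Offset 6: leading byte 0xCE = 11001110 → 2-byte char #3 = CE 8F.
Offset 8: leading byte 0xE2 = 11100010 → 3-byte char #4 = E2 86 96.
Offset 11: leading byte 0xD6 = 11010110 → 2-byte char #5 = D6 8B.
Offset 13: leading byte 0xE3 = 11100011 → 3-byte char #6 = E3 95 9D.
Offset 16: leading byte 0x72 = 01110010 → 1-byte char #7 = 72.
Offset 17: leading byte 0xEF = 11101111 → 3-byte char #8 = EF 91 92.
Leading byte 0xEF = 11101111 matches 1110xxxx → 3-byte sequence.
Byte 1: 0xEF = 11101111, payload 1111 (4 bits).
Byte 2: 0x91 = 10010001 (10xxxxxx ✓), payload 010001.
Byte 3: 0x92 = 10010010 (10xxxxxx ✓), payload 010010.
Concatenate: 1111010001010010 = 0xF452 (16 bits → U+F452).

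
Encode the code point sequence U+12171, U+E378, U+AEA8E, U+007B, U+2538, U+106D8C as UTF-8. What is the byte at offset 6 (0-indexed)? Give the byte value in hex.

0xB8

U+12171 → 4-byte form F0 92 85 B1 at offsets 0–3.
U+E378 → 3-byte form EE 8D B8 at offsets 4–6.
Offset 6 falls in char 2's range; it's byte 3 of EE 8D B8 = 0xB8.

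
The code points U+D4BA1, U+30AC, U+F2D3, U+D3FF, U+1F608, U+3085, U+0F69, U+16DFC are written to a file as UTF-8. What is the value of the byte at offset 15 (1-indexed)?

1-indexed offset 15 is 0-indexed offset 14.
U+D4BA1 → 4-byte form F3 94 AE A1 at offsets 0–3.
U+30AC → 3-byte form E3 82 AC at offsets 4–6.
U+F2D3 → 3-byte form EF 8B 93 at offsets 7–9.
U+D3FF → 3-byte form ED 8F BF at offsets 10–12.
U+1F608 → 4-byte form F0 9F 98 88 at offsets 13–16.
Offset 14 falls in char 5's range; it's byte 2 of F0 9F 98 88 = 0x9F.

0x9F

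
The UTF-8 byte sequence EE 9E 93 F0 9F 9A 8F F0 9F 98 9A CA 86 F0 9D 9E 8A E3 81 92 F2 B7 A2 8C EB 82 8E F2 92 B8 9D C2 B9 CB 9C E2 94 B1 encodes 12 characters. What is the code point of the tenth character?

Offset 0: leading byte 0xEE = 11101110 → 3-byte char #1 = EE 9E 93.
Offset 3: leading byte 0xF0 = 11110000 → 4-byte char #2 = F0 9F 9A 8F.
Offset 7: leading byte 0xF0 = 11110000 → 4-byte char #3 = F0 9F 98 9A.
Offset 11: leading byte 0xCA = 11001010 → 2-byte char #4 = CA 86.
Offset 13: leading byte 0xF0 = 11110000 → 4-byte char #5 = F0 9D 9E 8A.
Offset 17: leading byte 0xE3 = 11100011 → 3-byte char #6 = E3 81 92.
Offset 20: leading byte 0xF2 = 11110010 → 4-byte char #7 = F2 B7 A2 8C.
Offset 24: leading byte 0xEB = 11101011 → 3-byte char #8 = EB 82 8E.
Offset 27: leading byte 0xF2 = 11110010 → 4-byte char #9 = F2 92 B8 9D.
Offset 31: leading byte 0xC2 = 11000010 → 2-byte char #10 = C2 B9.
Leading byte 0xC2 = 11000010 matches 110xxxxx → 2-byte sequence.
Byte 1: 0xC2 = 11000010, payload 00010 (5 bits).
Byte 2: 0xB9 = 10111001 (10xxxxxx ✓), payload 111001.
Concatenate: 00010111001 = 0xB9 (11 bits → U+00B9).

U+00B9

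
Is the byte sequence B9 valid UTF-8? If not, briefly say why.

Byte 0xB9 = 10111001 has the form 10xxxxxx — a continuation byte — but there is no preceding leading byte.

invalid (continuation byte with no leading byte)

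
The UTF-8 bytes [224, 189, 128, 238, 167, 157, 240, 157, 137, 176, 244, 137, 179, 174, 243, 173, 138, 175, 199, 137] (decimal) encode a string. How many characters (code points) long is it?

6

Byte at offset 0: 0xE0 = 11100000 → 3-byte char (#1). Advance 3.
Byte at offset 3: 0xEE = 11101110 → 3-byte char (#2). Advance 3.
Byte at offset 6: 0xF0 = 11110000 → 4-byte char (#3). Advance 4.
Byte at offset 10: 0xF4 = 11110100 → 4-byte char (#4). Advance 4.
Byte at offset 14: 0xF3 = 11110011 → 4-byte char (#5). Advance 4.
Byte at offset 18: 0xC7 = 11000111 → 2-byte char (#6). Advance 2.
Reached end at offset 20 after 6 code points.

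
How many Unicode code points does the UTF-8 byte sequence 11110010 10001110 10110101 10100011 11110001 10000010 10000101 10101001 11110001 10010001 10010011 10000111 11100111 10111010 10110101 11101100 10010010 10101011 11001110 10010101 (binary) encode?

Byte at offset 0: 0xF2 = 11110010 → 4-byte char (#1). Advance 4.
Byte at offset 4: 0xF1 = 11110001 → 4-byte char (#2). Advance 4.
Byte at offset 8: 0xF1 = 11110001 → 4-byte char (#3). Advance 4.
Byte at offset 12: 0xE7 = 11100111 → 3-byte char (#4). Advance 3.
Byte at offset 15: 0xEC = 11101100 → 3-byte char (#5). Advance 3.
Byte at offset 18: 0xCE = 11001110 → 2-byte char (#6). Advance 2.
Reached end at offset 20 after 6 code points.

6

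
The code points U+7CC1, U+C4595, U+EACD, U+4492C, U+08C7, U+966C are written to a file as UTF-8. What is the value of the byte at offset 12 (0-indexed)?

U+7CC1 → 3-byte form E7 B3 81 at offsets 0–2.
U+C4595 → 4-byte form F3 84 96 95 at offsets 3–6.
U+EACD → 3-byte form EE AB 8D at offsets 7–9.
U+4492C → 4-byte form F1 84 A4 AC at offsets 10–13.
Offset 12 falls in char 4's range; it's byte 3 of F1 84 A4 AC = 0xA4.

0xA4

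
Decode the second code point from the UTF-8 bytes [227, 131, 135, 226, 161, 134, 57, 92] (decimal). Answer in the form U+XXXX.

U+2846

Offset 0: leading byte 0xE3 = 11100011 → 3-byte char #1 = E3 83 87.
Offset 3: leading byte 0xE2 = 11100010 → 3-byte char #2 = E2 A1 86.
Leading byte 0xE2 = 11100010 matches 1110xxxx → 3-byte sequence.
Byte 1: 0xE2 = 11100010, payload 0010 (4 bits).
Byte 2: 0xA1 = 10100001 (10xxxxxx ✓), payload 100001.
Byte 3: 0x86 = 10000110 (10xxxxxx ✓), payload 000110.
Concatenate: 0010100001000110 = 0x2846 (16 bits → U+2846).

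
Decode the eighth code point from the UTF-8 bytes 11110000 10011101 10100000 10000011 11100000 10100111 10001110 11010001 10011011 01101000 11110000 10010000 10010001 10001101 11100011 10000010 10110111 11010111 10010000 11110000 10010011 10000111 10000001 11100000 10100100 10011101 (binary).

U+131C1

Offset 0: leading byte 0xF0 = 11110000 → 4-byte char #1 = F0 9D A0 83.
Offset 4: leading byte 0xE0 = 11100000 → 3-byte char #2 = E0 A7 8E.
Offset 7: leading byte 0xD1 = 11010001 → 2-byte char #3 = D1 9B.
Offset 9: leading byte 0x68 = 01101000 → 1-byte char #4 = 68.
Offset 10: leading byte 0xF0 = 11110000 → 4-byte char #5 = F0 90 91 8D.
Offset 14: leading byte 0xE3 = 11100011 → 3-byte char #6 = E3 82 B7.
Offset 17: leading byte 0xD7 = 11010111 → 2-byte char #7 = D7 90.
Offset 19: leading byte 0xF0 = 11110000 → 4-byte char #8 = F0 93 87 81.
Leading byte 0xF0 = 11110000 matches 11110xxx → 4-byte sequence.
Byte 1: 0xF0 = 11110000, payload 000 (3 bits).
Byte 2: 0x93 = 10010011 (10xxxxxx ✓), payload 010011.
Byte 3: 0x87 = 10000111 (10xxxxxx ✓), payload 000111.
Byte 4: 0x81 = 10000001 (10xxxxxx ✓), payload 000001.
Concatenate: 000010011000111000001 = 0x131C1 (21 bits → U+131C1).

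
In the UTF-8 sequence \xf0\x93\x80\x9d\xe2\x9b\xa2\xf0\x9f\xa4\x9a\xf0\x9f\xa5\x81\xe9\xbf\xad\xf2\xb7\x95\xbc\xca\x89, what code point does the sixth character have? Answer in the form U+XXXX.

U+B757C

Offset 0: leading byte 0xF0 = 11110000 → 4-byte char #1 = F0 93 80 9D.
Offset 4: leading byte 0xE2 = 11100010 → 3-byte char #2 = E2 9B A2.
Offset 7: leading byte 0xF0 = 11110000 → 4-byte char #3 = F0 9F A4 9A.
Offset 11: leading byte 0xF0 = 11110000 → 4-byte char #4 = F0 9F A5 81.
Offset 15: leading byte 0xE9 = 11101001 → 3-byte char #5 = E9 BF AD.
Offset 18: leading byte 0xF2 = 11110010 → 4-byte char #6 = F2 B7 95 BC.
Leading byte 0xF2 = 11110010 matches 11110xxx → 4-byte sequence.
Byte 1: 0xF2 = 11110010, payload 010 (3 bits).
Byte 2: 0xB7 = 10110111 (10xxxxxx ✓), payload 110111.
Byte 3: 0x95 = 10010101 (10xxxxxx ✓), payload 010101.
Byte 4: 0xBC = 10111100 (10xxxxxx ✓), payload 111100.
Concatenate: 010110111010101111100 = 0xB757C (21 bits → U+B757C).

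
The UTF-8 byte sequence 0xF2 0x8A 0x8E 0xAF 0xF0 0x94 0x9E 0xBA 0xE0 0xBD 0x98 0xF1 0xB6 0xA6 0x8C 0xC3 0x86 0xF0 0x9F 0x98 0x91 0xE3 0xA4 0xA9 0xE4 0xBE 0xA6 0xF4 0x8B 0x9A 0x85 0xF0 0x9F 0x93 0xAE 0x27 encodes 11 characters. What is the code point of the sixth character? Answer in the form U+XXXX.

Offset 0: leading byte 0xF2 = 11110010 → 4-byte char #1 = F2 8A 8E AF.
Offset 4: leading byte 0xF0 = 11110000 → 4-byte char #2 = F0 94 9E BA.
Offset 8: leading byte 0xE0 = 11100000 → 3-byte char #3 = E0 BD 98.
Offset 11: leading byte 0xF1 = 11110001 → 4-byte char #4 = F1 B6 A6 8C.
Offset 15: leading byte 0xC3 = 11000011 → 2-byte char #5 = C3 86.
Offset 17: leading byte 0xF0 = 11110000 → 4-byte char #6 = F0 9F 98 91.
Leading byte 0xF0 = 11110000 matches 11110xxx → 4-byte sequence.
Byte 1: 0xF0 = 11110000, payload 000 (3 bits).
Byte 2: 0x9F = 10011111 (10xxxxxx ✓), payload 011111.
Byte 3: 0x98 = 10011000 (10xxxxxx ✓), payload 011000.
Byte 4: 0x91 = 10010001 (10xxxxxx ✓), payload 010001.
Concatenate: 000011111011000010001 = 0x1F611 (21 bits → U+1F611).

U+1F611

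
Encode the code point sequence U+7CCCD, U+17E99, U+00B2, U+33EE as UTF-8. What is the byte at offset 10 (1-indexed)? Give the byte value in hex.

1-indexed offset 10 is 0-indexed offset 9.
U+7CCCD → 4-byte form F1 BC B3 8D at offsets 0–3.
U+17E99 → 4-byte form F0 97 BA 99 at offsets 4–7.
U+00B2 → 2-byte form C2 B2 at offsets 8–9.
Offset 9 falls in char 3's range; it's byte 2 of C2 B2 = 0xB2.

0xB2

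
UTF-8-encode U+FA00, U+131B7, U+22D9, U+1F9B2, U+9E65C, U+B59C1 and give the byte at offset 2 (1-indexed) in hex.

0xA8

1-indexed offset 2 is 0-indexed offset 1.
U+FA00 → 3-byte form EF A8 80 at offsets 0–2.
Offset 1 falls in char 1's range; it's byte 2 of EF A8 80 = 0xA8.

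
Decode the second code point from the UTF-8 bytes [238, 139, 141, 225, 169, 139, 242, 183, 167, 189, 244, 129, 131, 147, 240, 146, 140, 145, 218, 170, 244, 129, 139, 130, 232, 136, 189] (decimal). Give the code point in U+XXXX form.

U+1A4B

Offset 0: leading byte 0xEE = 11101110 → 3-byte char #1 = EE 8B 8D.
Offset 3: leading byte 0xE1 = 11100001 → 3-byte char #2 = E1 A9 8B.
Leading byte 0xE1 = 11100001 matches 1110xxxx → 3-byte sequence.
Byte 1: 0xE1 = 11100001, payload 0001 (4 bits).
Byte 2: 0xA9 = 10101001 (10xxxxxx ✓), payload 101001.
Byte 3: 0x8B = 10001011 (10xxxxxx ✓), payload 001011.
Concatenate: 0001101001001011 = 0x1A4B (16 bits → U+1A4B).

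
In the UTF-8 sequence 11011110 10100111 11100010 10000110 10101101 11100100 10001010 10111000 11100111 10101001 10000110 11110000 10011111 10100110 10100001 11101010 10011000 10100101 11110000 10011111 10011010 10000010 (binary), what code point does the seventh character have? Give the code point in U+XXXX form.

U+1F682

Offset 0: leading byte 0xDE = 11011110 → 2-byte char #1 = DE A7.
Offset 2: leading byte 0xE2 = 11100010 → 3-byte char #2 = E2 86 AD.
Offset 5: leading byte 0xE4 = 11100100 → 3-byte char #3 = E4 8A B8.
Offset 8: leading byte 0xE7 = 11100111 → 3-byte char #4 = E7 A9 86.
Offset 11: leading byte 0xF0 = 11110000 → 4-byte char #5 = F0 9F A6 A1.
Offset 15: leading byte 0xEA = 11101010 → 3-byte char #6 = EA 98 A5.
Offset 18: leading byte 0xF0 = 11110000 → 4-byte char #7 = F0 9F 9A 82.
Leading byte 0xF0 = 11110000 matches 11110xxx → 4-byte sequence.
Byte 1: 0xF0 = 11110000, payload 000 (3 bits).
Byte 2: 0x9F = 10011111 (10xxxxxx ✓), payload 011111.
Byte 3: 0x9A = 10011010 (10xxxxxx ✓), payload 011010.
Byte 4: 0x82 = 10000010 (10xxxxxx ✓), payload 000010.
Concatenate: 000011111011010000010 = 0x1F682 (21 bits → U+1F682).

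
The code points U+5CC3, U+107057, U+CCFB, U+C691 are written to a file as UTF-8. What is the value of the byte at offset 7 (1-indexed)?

1-indexed offset 7 is 0-indexed offset 6.
U+5CC3 → 3-byte form E5 B3 83 at offsets 0–2.
U+107057 → 4-byte form F4 87 81 97 at offsets 3–6.
Offset 6 falls in char 2's range; it's byte 4 of F4 87 81 97 = 0x97.

0x97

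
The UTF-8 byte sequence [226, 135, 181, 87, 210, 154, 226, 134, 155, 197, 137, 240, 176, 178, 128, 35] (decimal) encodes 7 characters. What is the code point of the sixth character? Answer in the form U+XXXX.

Offset 0: leading byte 0xE2 = 11100010 → 3-byte char #1 = E2 87 B5.
Offset 3: leading byte 0x57 = 01010111 → 1-byte char #2 = 57.
Offset 4: leading byte 0xD2 = 11010010 → 2-byte char #3 = D2 9A.
Offset 6: leading byte 0xE2 = 11100010 → 3-byte char #4 = E2 86 9B.
Offset 9: leading byte 0xC5 = 11000101 → 2-byte char #5 = C5 89.
Offset 11: leading byte 0xF0 = 11110000 → 4-byte char #6 = F0 B0 B2 80.
Leading byte 0xF0 = 11110000 matches 11110xxx → 4-byte sequence.
Byte 1: 0xF0 = 11110000, payload 000 (3 bits).
Byte 2: 0xB0 = 10110000 (10xxxxxx ✓), payload 110000.
Byte 3: 0xB2 = 10110010 (10xxxxxx ✓), payload 110010.
Byte 4: 0x80 = 10000000 (10xxxxxx ✓), payload 000000.
Concatenate: 000110000110010000000 = 0x30C80 (21 bits → U+30C80).

U+30C80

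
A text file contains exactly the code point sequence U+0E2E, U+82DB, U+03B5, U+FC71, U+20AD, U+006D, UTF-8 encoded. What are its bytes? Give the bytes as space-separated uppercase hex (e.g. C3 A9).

E0 B8 AE E8 8B 9B CE B5 EF B1 B1 E2 82 AD 6D

U+0E2E: 3-byte form → E0 B8 AE.
U+82DB: 3-byte form → E8 8B 9B.
U+03B5: 2-byte form → CE B5.
U+FC71: 3-byte form → EF B1 B1.
U+20AD: 3-byte form → E2 82 AD.
U+006D: 1-byte form → 6D.
Concatenated (15 bytes): E0 B8 AE E8 8B 9B CE B5 EF B1 B1 E2 82 AD 6D.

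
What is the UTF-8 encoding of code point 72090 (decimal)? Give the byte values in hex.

U+1199A = 0x1199A = 72090 decimal. In range U+10000–U+10FFFF → 4-byte form: 11110xxx 10xxxxxx 10xxxxxx 10xxxxxx.
Binary (21 bits): 000010001100110011010.
Split 3+6+6+6: 000 | 010001 | 100110 | 011010.
Byte 1: 11110000 = 0xF0.
Byte 2: 10010001 = 0x91.
Byte 3: 10100110 = 0xA6.
Byte 4: 10011010 = 0x9A.

F0 91 A6 9A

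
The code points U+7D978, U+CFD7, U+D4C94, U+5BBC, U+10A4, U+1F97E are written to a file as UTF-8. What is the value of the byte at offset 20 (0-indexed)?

0xBE

U+7D978 → 4-byte form F1 BD A5 B8 at offsets 0–3.
U+CFD7 → 3-byte form EC BF 97 at offsets 4–6.
U+D4C94 → 4-byte form F3 94 B2 94 at offsets 7–10.
U+5BBC → 3-byte form E5 AE BC at offsets 11–13.
U+10A4 → 3-byte form E1 82 A4 at offsets 14–16.
U+1F97E → 4-byte form F0 9F A5 BE at offsets 17–20.
Offset 20 falls in char 6's range; it's byte 4 of F0 9F A5 BE = 0xBE.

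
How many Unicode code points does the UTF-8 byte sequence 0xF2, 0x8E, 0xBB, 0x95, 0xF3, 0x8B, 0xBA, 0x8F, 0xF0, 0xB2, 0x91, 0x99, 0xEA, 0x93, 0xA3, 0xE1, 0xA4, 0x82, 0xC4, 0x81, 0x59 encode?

Byte at offset 0: 0xF2 = 11110010 → 4-byte char (#1). Advance 4.
Byte at offset 4: 0xF3 = 11110011 → 4-byte char (#2). Advance 4.
Byte at offset 8: 0xF0 = 11110000 → 4-byte char (#3). Advance 4.
Byte at offset 12: 0xEA = 11101010 → 3-byte char (#4). Advance 3.
Byte at offset 15: 0xE1 = 11100001 → 3-byte char (#5). Advance 3.
Byte at offset 18: 0xC4 = 11000100 → 2-byte char (#6). Advance 2.
Byte at offset 20: 0x59 = 01011001 → 1-byte char (#7). Advance 1.
Reached end at offset 21 after 7 code points.

7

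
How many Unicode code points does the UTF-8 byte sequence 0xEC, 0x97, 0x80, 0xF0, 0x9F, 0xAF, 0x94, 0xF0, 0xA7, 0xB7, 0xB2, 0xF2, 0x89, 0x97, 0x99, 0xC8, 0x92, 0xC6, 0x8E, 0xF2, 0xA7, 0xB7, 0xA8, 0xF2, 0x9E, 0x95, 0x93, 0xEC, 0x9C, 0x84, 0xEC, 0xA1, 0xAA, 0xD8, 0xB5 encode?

11

Byte at offset 0: 0xEC = 11101100 → 3-byte char (#1). Advance 3.
Byte at offset 3: 0xF0 = 11110000 → 4-byte char (#2). Advance 4.
Byte at offset 7: 0xF0 = 11110000 → 4-byte char (#3). Advance 4.
Byte at offset 11: 0xF2 = 11110010 → 4-byte char (#4). Advance 4.
Byte at offset 15: 0xC8 = 11001000 → 2-byte char (#5). Advance 2.
Byte at offset 17: 0xC6 = 11000110 → 2-byte char (#6). Advance 2.
Byte at offset 19: 0xF2 = 11110010 → 4-byte char (#7). Advance 4.
Byte at offset 23: 0xF2 = 11110010 → 4-byte char (#8). Advance 4.
Byte at offset 27: 0xEC = 11101100 → 3-byte char (#9). Advance 3.
Byte at offset 30: 0xEC = 11101100 → 3-byte char (#10). Advance 3.
Byte at offset 33: 0xD8 = 11011000 → 2-byte char (#11). Advance 2.
Reached end at offset 35 after 11 code points.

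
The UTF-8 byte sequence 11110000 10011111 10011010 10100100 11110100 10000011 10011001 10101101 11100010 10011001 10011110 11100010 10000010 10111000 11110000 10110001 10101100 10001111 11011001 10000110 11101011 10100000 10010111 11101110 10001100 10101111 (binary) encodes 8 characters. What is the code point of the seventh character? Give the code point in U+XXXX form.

Offset 0: leading byte 0xF0 = 11110000 → 4-byte char #1 = F0 9F 9A A4.
Offset 4: leading byte 0xF4 = 11110100 → 4-byte char #2 = F4 83 99 AD.
Offset 8: leading byte 0xE2 = 11100010 → 3-byte char #3 = E2 99 9E.
Offset 11: leading byte 0xE2 = 11100010 → 3-byte char #4 = E2 82 B8.
Offset 14: leading byte 0xF0 = 11110000 → 4-byte char #5 = F0 B1 AC 8F.
Offset 18: leading byte 0xD9 = 11011001 → 2-byte char #6 = D9 86.
Offset 20: leading byte 0xEB = 11101011 → 3-byte char #7 = EB A0 97.
Leading byte 0xEB = 11101011 matches 1110xxxx → 3-byte sequence.
Byte 1: 0xEB = 11101011, payload 1011 (4 bits).
Byte 2: 0xA0 = 10100000 (10xxxxxx ✓), payload 100000.
Byte 3: 0x97 = 10010111 (10xxxxxx ✓), payload 010111.
Concatenate: 1011100000010111 = 0xB817 (16 bits → U+B817).

U+B817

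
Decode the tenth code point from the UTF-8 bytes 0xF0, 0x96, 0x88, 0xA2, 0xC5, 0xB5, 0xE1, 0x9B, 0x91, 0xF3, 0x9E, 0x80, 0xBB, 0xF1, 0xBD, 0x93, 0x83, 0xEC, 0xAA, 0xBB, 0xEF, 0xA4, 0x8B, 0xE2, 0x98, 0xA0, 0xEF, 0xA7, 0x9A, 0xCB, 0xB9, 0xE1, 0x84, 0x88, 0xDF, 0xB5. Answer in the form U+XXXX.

U+02F9

Offset 0: leading byte 0xF0 = 11110000 → 4-byte char #1 = F0 96 88 A2.
Offset 4: leading byte 0xC5 = 11000101 → 2-byte char #2 = C5 B5.
Offset 6: leading byte 0xE1 = 11100001 → 3-byte char #3 = E1 9B 91.
Offset 9: leading byte 0xF3 = 11110011 → 4-byte char #4 = F3 9E 80 BB.
Offset 13: leading byte 0xF1 = 11110001 → 4-byte char #5 = F1 BD 93 83.
Offset 17: leading byte 0xEC = 11101100 → 3-byte char #6 = EC AA BB.
Offset 20: leading byte 0xEF = 11101111 → 3-byte char #7 = EF A4 8B.
Offset 23: leading byte 0xE2 = 11100010 → 3-byte char #8 = E2 98 A0.
Offset 26: leading byte 0xEF = 11101111 → 3-byte char #9 = EF A7 9A.
Offset 29: leading byte 0xCB = 11001011 → 2-byte char #10 = CB B9.
Leading byte 0xCB = 11001011 matches 110xxxxx → 2-byte sequence.
Byte 1: 0xCB = 11001011, payload 01011 (5 bits).
Byte 2: 0xB9 = 10111001 (10xxxxxx ✓), payload 111001.
Concatenate: 01011111001 = 0x2F9 (11 bits → U+02F9).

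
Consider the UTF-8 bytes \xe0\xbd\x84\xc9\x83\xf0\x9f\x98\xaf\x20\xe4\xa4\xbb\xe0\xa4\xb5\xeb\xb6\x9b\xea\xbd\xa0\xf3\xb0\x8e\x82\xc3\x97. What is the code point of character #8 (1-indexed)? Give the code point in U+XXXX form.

Offset 0: leading byte 0xE0 = 11100000 → 3-byte char #1 = E0 BD 84.
Offset 3: leading byte 0xC9 = 11001001 → 2-byte char #2 = C9 83.
Offset 5: leading byte 0xF0 = 11110000 → 4-byte char #3 = F0 9F 98 AF.
Offset 9: leading byte 0x20 = 00100000 → 1-byte char #4 = 20.
Offset 10: leading byte 0xE4 = 11100100 → 3-byte char #5 = E4 A4 BB.
Offset 13: leading byte 0xE0 = 11100000 → 3-byte char #6 = E0 A4 B5.
Offset 16: leading byte 0xEB = 11101011 → 3-byte char #7 = EB B6 9B.
Offset 19: leading byte 0xEA = 11101010 → 3-byte char #8 = EA BD A0.
Leading byte 0xEA = 11101010 matches 1110xxxx → 3-byte sequence.
Byte 1: 0xEA = 11101010, payload 1010 (4 bits).
Byte 2: 0xBD = 10111101 (10xxxxxx ✓), payload 111101.
Byte 3: 0xA0 = 10100000 (10xxxxxx ✓), payload 100000.
Concatenate: 1010111101100000 = 0xAF60 (16 bits → U+AF60).

U+AF60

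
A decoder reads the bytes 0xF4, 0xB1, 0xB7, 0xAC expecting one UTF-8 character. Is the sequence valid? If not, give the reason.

Leading byte 0xF4 = 11110100 → 4-byte form.
Payload = 0x131DEC, which exceeds U+10FFFF, the maximum Unicode code point. (Leading bytes F5–FF, or F4 followed by ≥ 0x90, are invalid.)

invalid (encodes a value above U+10FFFF)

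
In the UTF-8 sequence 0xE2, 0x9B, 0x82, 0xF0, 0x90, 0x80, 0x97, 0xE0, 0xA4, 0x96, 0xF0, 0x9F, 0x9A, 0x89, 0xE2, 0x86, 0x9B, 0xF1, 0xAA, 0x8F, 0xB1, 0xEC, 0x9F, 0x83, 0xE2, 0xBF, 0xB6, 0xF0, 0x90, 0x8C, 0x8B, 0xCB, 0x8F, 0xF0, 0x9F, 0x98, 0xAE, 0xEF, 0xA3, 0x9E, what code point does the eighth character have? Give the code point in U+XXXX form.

Offset 0: leading byte 0xE2 = 11100010 → 3-byte char #1 = E2 9B 82.
Offset 3: leading byte 0xF0 = 11110000 → 4-byte char #2 = F0 90 80 97.
Offset 7: leading byte 0xE0 = 11100000 → 3-byte char #3 = E0 A4 96.
Offset 10: leading byte 0xF0 = 11110000 → 4-byte char #4 = F0 9F 9A 89.
Offset 14: leading byte 0xE2 = 11100010 → 3-byte char #5 = E2 86 9B.
Offset 17: leading byte 0xF1 = 11110001 → 4-byte char #6 = F1 AA 8F B1.
Offset 21: leading byte 0xEC = 11101100 → 3-byte char #7 = EC 9F 83.
Offset 24: leading byte 0xE2 = 11100010 → 3-byte char #8 = E2 BF B6.
Leading byte 0xE2 = 11100010 matches 1110xxxx → 3-byte sequence.
Byte 1: 0xE2 = 11100010, payload 0010 (4 bits).
Byte 2: 0xBF = 10111111 (10xxxxxx ✓), payload 111111.
Byte 3: 0xB6 = 10110110 (10xxxxxx ✓), payload 110110.
Concatenate: 0010111111110110 = 0x2FF6 (16 bits → U+2FF6).

U+2FF6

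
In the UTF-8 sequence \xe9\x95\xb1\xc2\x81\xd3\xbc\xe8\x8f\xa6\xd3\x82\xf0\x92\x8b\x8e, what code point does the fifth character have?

U+04C2

Offset 0: leading byte 0xE9 = 11101001 → 3-byte char #1 = E9 95 B1.
Offset 3: leading byte 0xC2 = 11000010 → 2-byte char #2 = C2 81.
Offset 5: leading byte 0xD3 = 11010011 → 2-byte char #3 = D3 BC.
Offset 7: leading byte 0xE8 = 11101000 → 3-byte char #4 = E8 8F A6.
Offset 10: leading byte 0xD3 = 11010011 → 2-byte char #5 = D3 82.
Leading byte 0xD3 = 11010011 matches 110xxxxx → 2-byte sequence.
Byte 1: 0xD3 = 11010011, payload 10011 (5 bits).
Byte 2: 0x82 = 10000010 (10xxxxxx ✓), payload 000010.
Concatenate: 10011000010 = 0x4C2 (11 bits → U+04C2).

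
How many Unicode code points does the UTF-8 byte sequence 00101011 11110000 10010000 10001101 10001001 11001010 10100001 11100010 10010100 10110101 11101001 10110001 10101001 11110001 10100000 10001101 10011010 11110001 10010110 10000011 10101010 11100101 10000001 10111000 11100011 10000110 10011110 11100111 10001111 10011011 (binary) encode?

Byte at offset 0: 0x2B = 00101011 → 1-byte char (#1). Advance 1.
Byte at offset 1: 0xF0 = 11110000 → 4-byte char (#2). Advance 4.
Byte at offset 5: 0xCA = 11001010 → 2-byte char (#3). Advance 2.
Byte at offset 7: 0xE2 = 11100010 → 3-byte char (#4). Advance 3.
Byte at offset 10: 0xE9 = 11101001 → 3-byte char (#5). Advance 3.
Byte at offset 13: 0xF1 = 11110001 → 4-byte char (#6). Advance 4.
Byte at offset 17: 0xF1 = 11110001 → 4-byte char (#7). Advance 4.
Byte at offset 21: 0xE5 = 11100101 → 3-byte char (#8). Advance 3.
Byte at offset 24: 0xE3 = 11100011 → 3-byte char (#9). Advance 3.
Byte at offset 27: 0xE7 = 11100111 → 3-byte char (#10). Advance 3.
Reached end at offset 30 after 10 code points.

10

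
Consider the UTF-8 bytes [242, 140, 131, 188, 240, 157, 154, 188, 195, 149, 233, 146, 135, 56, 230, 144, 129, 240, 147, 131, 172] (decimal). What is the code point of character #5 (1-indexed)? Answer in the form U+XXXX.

Offset 0: leading byte 0xF2 = 11110010 → 4-byte char #1 = F2 8C 83 BC.
Offset 4: leading byte 0xF0 = 11110000 → 4-byte char #2 = F0 9D 9A BC.
Offset 8: leading byte 0xC3 = 11000011 → 2-byte char #3 = C3 95.
Offset 10: leading byte 0xE9 = 11101001 → 3-byte char #4 = E9 92 87.
Offset 13: leading byte 0x38 = 00111000 → 1-byte char #5 = 38.
Leading byte 0x38 = 00111000 matches 0xxxxxxx → 1-byte sequence.
Byte 1: 0x38 = 00111000, payload 0111000 (7 bits).
Concatenate: 0111000 = 0x38 (7 bits → U+0038).

U+0038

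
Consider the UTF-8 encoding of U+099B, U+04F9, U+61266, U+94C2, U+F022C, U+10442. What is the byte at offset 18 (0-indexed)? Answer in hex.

0x91

U+099B → 3-byte form E0 A6 9B at offsets 0–2.
U+04F9 → 2-byte form D3 B9 at offsets 3–4.
U+61266 → 4-byte form F1 A1 89 A6 at offsets 5–8.
U+94C2 → 3-byte form E9 93 82 at offsets 9–11.
U+F022C → 4-byte form F3 B0 88 AC at offsets 12–15.
U+10442 → 4-byte form F0 90 91 82 at offsets 16–19.
Offset 18 falls in char 6's range; it's byte 3 of F0 90 91 82 = 0x91.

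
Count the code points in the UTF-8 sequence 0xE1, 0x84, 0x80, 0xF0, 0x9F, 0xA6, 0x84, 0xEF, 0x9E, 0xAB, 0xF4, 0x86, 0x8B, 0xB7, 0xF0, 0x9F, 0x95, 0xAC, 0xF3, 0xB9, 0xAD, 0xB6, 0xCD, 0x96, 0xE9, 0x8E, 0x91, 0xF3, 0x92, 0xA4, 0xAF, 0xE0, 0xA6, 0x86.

Byte at offset 0: 0xE1 = 11100001 → 3-byte char (#1). Advance 3.
Byte at offset 3: 0xF0 = 11110000 → 4-byte char (#2). Advance 4.
Byte at offset 7: 0xEF = 11101111 → 3-byte char (#3). Advance 3.
Byte at offset 10: 0xF4 = 11110100 → 4-byte char (#4). Advance 4.
Byte at offset 14: 0xF0 = 11110000 → 4-byte char (#5). Advance 4.
Byte at offset 18: 0xF3 = 11110011 → 4-byte char (#6). Advance 4.
Byte at offset 22: 0xCD = 11001101 → 2-byte char (#7). Advance 2.
Byte at offset 24: 0xE9 = 11101001 → 3-byte char (#8). Advance 3.
Byte at offset 27: 0xF3 = 11110011 → 4-byte char (#9). Advance 4.
Byte at offset 31: 0xE0 = 11100000 → 3-byte char (#10). Advance 3.
Reached end at offset 34 after 10 code points.

10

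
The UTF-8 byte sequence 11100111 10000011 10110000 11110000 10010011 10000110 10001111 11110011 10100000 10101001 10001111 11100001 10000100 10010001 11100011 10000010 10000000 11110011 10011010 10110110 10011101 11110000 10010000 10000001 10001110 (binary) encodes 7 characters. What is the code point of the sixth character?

U+DAD9D

Offset 0: leading byte 0xE7 = 11100111 → 3-byte char #1 = E7 83 B0.
Offset 3: leading byte 0xF0 = 11110000 → 4-byte char #2 = F0 93 86 8F.
Offset 7: leading byte 0xF3 = 11110011 → 4-byte char #3 = F3 A0 A9 8F.
Offset 11: leading byte 0xE1 = 11100001 → 3-byte char #4 = E1 84 91.
Offset 14: leading byte 0xE3 = 11100011 → 3-byte char #5 = E3 82 80.
Offset 17: leading byte 0xF3 = 11110011 → 4-byte char #6 = F3 9A B6 9D.
Leading byte 0xF3 = 11110011 matches 11110xxx → 4-byte sequence.
Byte 1: 0xF3 = 11110011, payload 011 (3 bits).
Byte 2: 0x9A = 10011010 (10xxxxxx ✓), payload 011010.
Byte 3: 0xB6 = 10110110 (10xxxxxx ✓), payload 110110.
Byte 4: 0x9D = 10011101 (10xxxxxx ✓), payload 011101.
Concatenate: 011011010110110011101 = 0xDAD9D (21 bits → U+DAD9D).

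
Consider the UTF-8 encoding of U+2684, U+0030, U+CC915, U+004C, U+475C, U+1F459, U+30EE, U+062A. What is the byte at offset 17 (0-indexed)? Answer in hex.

U+2684 → 3-byte form E2 9A 84 at offsets 0–2.
U+0030 → 1-byte form 30 at offsets 3–3.
U+CC915 → 4-byte form F3 8C A4 95 at offsets 4–7.
U+004C → 1-byte form 4C at offsets 8–8.
U+475C → 3-byte form E4 9D 9C at offsets 9–11.
U+1F459 → 4-byte form F0 9F 91 99 at offsets 12–15.
U+30EE → 3-byte form E3 83 AE at offsets 16–18.
Offset 17 falls in char 7's range; it's byte 2 of E3 83 AE = 0x83.

0x83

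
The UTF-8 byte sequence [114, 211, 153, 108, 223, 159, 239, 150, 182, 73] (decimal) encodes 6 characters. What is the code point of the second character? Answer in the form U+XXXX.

Offset 0: leading byte 0x72 = 01110010 → 1-byte char #1 = 72.
Offset 1: leading byte 0xD3 = 11010011 → 2-byte char #2 = D3 99.
Leading byte 0xD3 = 11010011 matches 110xxxxx → 2-byte sequence.
Byte 1: 0xD3 = 11010011, payload 10011 (5 bits).
Byte 2: 0x99 = 10011001 (10xxxxxx ✓), payload 011001.
Concatenate: 10011011001 = 0x4D9 (11 bits → U+04D9).

U+04D9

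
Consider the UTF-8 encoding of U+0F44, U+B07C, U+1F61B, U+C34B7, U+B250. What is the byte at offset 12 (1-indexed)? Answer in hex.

0x83

1-indexed offset 12 is 0-indexed offset 11.
U+0F44 → 3-byte form E0 BD 84 at offsets 0–2.
U+B07C → 3-byte form EB 81 BC at offsets 3–5.
U+1F61B → 4-byte form F0 9F 98 9B at offsets 6–9.
U+C34B7 → 4-byte form F3 83 92 B7 at offsets 10–13.
Offset 11 falls in char 4's range; it's byte 2 of F3 83 92 B7 = 0x83.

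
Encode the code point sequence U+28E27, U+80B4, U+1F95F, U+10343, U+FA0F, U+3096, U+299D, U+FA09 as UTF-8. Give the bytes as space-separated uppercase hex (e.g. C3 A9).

U+28E27: 4-byte form → F0 A8 B8 A7.
U+80B4: 3-byte form → E8 82 B4.
U+1F95F: 4-byte form → F0 9F A5 9F.
U+10343: 4-byte form → F0 90 8D 83.
U+FA0F: 3-byte form → EF A8 8F.
U+3096: 3-byte form → E3 82 96.
U+299D: 3-byte form → E2 A6 9D.
U+FA09: 3-byte form → EF A8 89.
Concatenated (27 bytes): F0 A8 B8 A7 E8 82 B4 F0 9F A5 9F F0 90 8D 83 EF A8 8F E3 82 96 E2 A6 9D EF A8 89.

F0 A8 B8 A7 E8 82 B4 F0 9F A5 9F F0 90 8D 83 EF A8 8F E3 82 96 E2 A6 9D EF A8 89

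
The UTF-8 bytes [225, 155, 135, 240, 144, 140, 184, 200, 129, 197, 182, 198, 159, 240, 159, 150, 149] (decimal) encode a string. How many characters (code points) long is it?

Byte at offset 0: 0xE1 = 11100001 → 3-byte char (#1). Advance 3.
Byte at offset 3: 0xF0 = 11110000 → 4-byte char (#2). Advance 4.
Byte at offset 7: 0xC8 = 11001000 → 2-byte char (#3). Advance 2.
Byte at offset 9: 0xC5 = 11000101 → 2-byte char (#4). Advance 2.
Byte at offset 11: 0xC6 = 11000110 → 2-byte char (#5). Advance 2.
Byte at offset 13: 0xF0 = 11110000 → 4-byte char (#6). Advance 4.
Reached end at offset 17 after 6 code points.

6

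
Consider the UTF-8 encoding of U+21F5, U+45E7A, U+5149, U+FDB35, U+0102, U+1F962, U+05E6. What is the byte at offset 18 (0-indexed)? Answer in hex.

0xA5

U+21F5 → 3-byte form E2 87 B5 at offsets 0–2.
U+45E7A → 4-byte form F1 85 B9 BA at offsets 3–6.
U+5149 → 3-byte form E5 85 89 at offsets 7–9.
U+FDB35 → 4-byte form F3 BD AC B5 at offsets 10–13.
U+0102 → 2-byte form C4 82 at offsets 14–15.
U+1F962 → 4-byte form F0 9F A5 A2 at offsets 16–19.
Offset 18 falls in char 6's range; it's byte 3 of F0 9F A5 A2 = 0xA5.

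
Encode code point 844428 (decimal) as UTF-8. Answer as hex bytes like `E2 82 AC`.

F3 8E 8A 8C

U+CE28C = 0xCE28C = 844428 decimal. In range U+10000–U+10FFFF → 4-byte form: 11110xxx 10xxxxxx 10xxxxxx 10xxxxxx.
Binary (21 bits): 011001110001010001100.
Split 3+6+6+6: 011 | 001110 | 001010 | 001100.
Byte 1: 11110011 = 0xF3.
Byte 2: 10001110 = 0x8E.
Byte 3: 10001010 = 0x8A.
Byte 4: 10001100 = 0x8C.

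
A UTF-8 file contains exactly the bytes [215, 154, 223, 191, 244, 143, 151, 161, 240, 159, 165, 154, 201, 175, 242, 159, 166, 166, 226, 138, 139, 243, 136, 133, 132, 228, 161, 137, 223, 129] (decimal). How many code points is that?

10

Byte at offset 0: 0xD7 = 11010111 → 2-byte char (#1). Advance 2.
Byte at offset 2: 0xDF = 11011111 → 2-byte char (#2). Advance 2.
Byte at offset 4: 0xF4 = 11110100 → 4-byte char (#3). Advance 4.
Byte at offset 8: 0xF0 = 11110000 → 4-byte char (#4). Advance 4.
Byte at offset 12: 0xC9 = 11001001 → 2-byte char (#5). Advance 2.
Byte at offset 14: 0xF2 = 11110010 → 4-byte char (#6). Advance 4.
Byte at offset 18: 0xE2 = 11100010 → 3-byte char (#7). Advance 3.
Byte at offset 21: 0xF3 = 11110011 → 4-byte char (#8). Advance 4.
Byte at offset 25: 0xE4 = 11100100 → 3-byte char (#9). Advance 3.
Byte at offset 28: 0xDF = 11011111 → 2-byte char (#10). Advance 2.
Reached end at offset 30 after 10 code points.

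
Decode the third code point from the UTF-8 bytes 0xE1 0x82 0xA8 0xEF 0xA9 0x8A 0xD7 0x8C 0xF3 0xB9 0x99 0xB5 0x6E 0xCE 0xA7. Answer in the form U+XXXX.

U+05CC

Offset 0: leading byte 0xE1 = 11100001 → 3-byte char #1 = E1 82 A8.
Offset 3: leading byte 0xEF = 11101111 → 3-byte char #2 = EF A9 8A.
Offset 6: leading byte 0xD7 = 11010111 → 2-byte char #3 = D7 8C.
Leading byte 0xD7 = 11010111 matches 110xxxxx → 2-byte sequence.
Byte 1: 0xD7 = 11010111, payload 10111 (5 bits).
Byte 2: 0x8C = 10001100 (10xxxxxx ✓), payload 001100.
Concatenate: 10111001100 = 0x5CC (11 bits → U+05CC).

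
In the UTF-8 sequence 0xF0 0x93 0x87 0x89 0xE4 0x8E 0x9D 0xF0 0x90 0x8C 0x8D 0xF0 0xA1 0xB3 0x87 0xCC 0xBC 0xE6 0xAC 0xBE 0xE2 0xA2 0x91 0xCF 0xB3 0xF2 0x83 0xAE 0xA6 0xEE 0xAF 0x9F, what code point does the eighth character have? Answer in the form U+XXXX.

U+03F3

Offset 0: leading byte 0xF0 = 11110000 → 4-byte char #1 = F0 93 87 89.
Offset 4: leading byte 0xE4 = 11100100 → 3-byte char #2 = E4 8E 9D.
Offset 7: leading byte 0xF0 = 11110000 → 4-byte char #3 = F0 90 8C 8D.
Offset 11: leading byte 0xF0 = 11110000 → 4-byte char #4 = F0 A1 B3 87.
Offset 15: leading byte 0xCC = 11001100 → 2-byte char #5 = CC BC.
Offset 17: leading byte 0xE6 = 11100110 → 3-byte char #6 = E6 AC BE.
Offset 20: leading byte 0xE2 = 11100010 → 3-byte char #7 = E2 A2 91.
Offset 23: leading byte 0xCF = 11001111 → 2-byte char #8 = CF B3.
Leading byte 0xCF = 11001111 matches 110xxxxx → 2-byte sequence.
Byte 1: 0xCF = 11001111, payload 01111 (5 bits).
Byte 2: 0xB3 = 10110011 (10xxxxxx ✓), payload 110011.
Concatenate: 01111110011 = 0x3F3 (11 bits → U+03F3).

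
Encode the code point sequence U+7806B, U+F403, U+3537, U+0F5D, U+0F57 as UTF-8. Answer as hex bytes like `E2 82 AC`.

U+7806B: 4-byte form → F1 B8 81 AB.
U+F403: 3-byte form → EF 90 83.
U+3537: 3-byte form → E3 94 B7.
U+0F5D: 3-byte form → E0 BD 9D.
U+0F57: 3-byte form → E0 BD 97.
Concatenated (16 bytes): F1 B8 81 AB EF 90 83 E3 94 B7 E0 BD 9D E0 BD 97.

F1 B8 81 AB EF 90 83 E3 94 B7 E0 BD 9D E0 BD 97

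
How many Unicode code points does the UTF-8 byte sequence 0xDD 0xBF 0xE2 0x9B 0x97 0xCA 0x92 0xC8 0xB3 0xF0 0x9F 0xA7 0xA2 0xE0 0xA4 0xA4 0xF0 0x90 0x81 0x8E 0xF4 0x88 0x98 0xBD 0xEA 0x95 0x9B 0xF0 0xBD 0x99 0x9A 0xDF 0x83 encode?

Byte at offset 0: 0xDD = 11011101 → 2-byte char (#1). Advance 2.
Byte at offset 2: 0xE2 = 11100010 → 3-byte char (#2). Advance 3.
Byte at offset 5: 0xCA = 11001010 → 2-byte char (#3). Advance 2.
Byte at offset 7: 0xC8 = 11001000 → 2-byte char (#4). Advance 2.
Byte at offset 9: 0xF0 = 11110000 → 4-byte char (#5). Advance 4.
Byte at offset 13: 0xE0 = 11100000 → 3-byte char (#6). Advance 3.
Byte at offset 16: 0xF0 = 11110000 → 4-byte char (#7). Advance 4.
Byte at offset 20: 0xF4 = 11110100 → 4-byte char (#8). Advance 4.
Byte at offset 24: 0xEA = 11101010 → 3-byte char (#9). Advance 3.
Byte at offset 27: 0xF0 = 11110000 → 4-byte char (#10). Advance 4.
Byte at offset 31: 0xDF = 11011111 → 2-byte char (#11). Advance 2.
Reached end at offset 33 after 11 code points.

11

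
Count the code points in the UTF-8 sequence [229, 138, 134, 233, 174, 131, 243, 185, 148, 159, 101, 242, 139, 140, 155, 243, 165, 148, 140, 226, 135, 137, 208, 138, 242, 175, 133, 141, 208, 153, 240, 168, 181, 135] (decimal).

Byte at offset 0: 0xE5 = 11100101 → 3-byte char (#1). Advance 3.
Byte at offset 3: 0xE9 = 11101001 → 3-byte char (#2). Advance 3.
Byte at offset 6: 0xF3 = 11110011 → 4-byte char (#3). Advance 4.
Byte at offset 10: 0x65 = 01100101 → 1-byte char (#4). Advance 1.
Byte at offset 11: 0xF2 = 11110010 → 4-byte char (#5). Advance 4.
Byte at offset 15: 0xF3 = 11110011 → 4-byte char (#6). Advance 4.
Byte at offset 19: 0xE2 = 11100010 → 3-byte char (#7). Advance 3.
Byte at offset 22: 0xD0 = 11010000 → 2-byte char (#8). Advance 2.
Byte at offset 24: 0xF2 = 11110010 → 4-byte char (#9). Advance 4.
Byte at offset 28: 0xD0 = 11010000 → 2-byte char (#10). Advance 2.
Byte at offset 30: 0xF0 = 11110000 → 4-byte char (#11). Advance 4.
Reached end at offset 34 after 11 code points.

11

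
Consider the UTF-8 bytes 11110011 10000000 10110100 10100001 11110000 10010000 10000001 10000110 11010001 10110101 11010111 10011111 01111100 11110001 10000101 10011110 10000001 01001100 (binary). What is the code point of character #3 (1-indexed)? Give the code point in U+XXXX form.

U+0475

Offset 0: leading byte 0xF3 = 11110011 → 4-byte char #1 = F3 80 B4 A1.
Offset 4: leading byte 0xF0 = 11110000 → 4-byte char #2 = F0 90 81 86.
Offset 8: leading byte 0xD1 = 11010001 → 2-byte char #3 = D1 B5.
Leading byte 0xD1 = 11010001 matches 110xxxxx → 2-byte sequence.
Byte 1: 0xD1 = 11010001, payload 10001 (5 bits).
Byte 2: 0xB5 = 10110101 (10xxxxxx ✓), payload 110101.
Concatenate: 10001110101 = 0x475 (11 bits → U+0475).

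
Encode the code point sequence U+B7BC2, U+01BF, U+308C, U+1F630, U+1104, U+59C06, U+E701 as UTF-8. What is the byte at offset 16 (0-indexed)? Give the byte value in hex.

0xF1

U+B7BC2 → 4-byte form F2 B7 AF 82 at offsets 0–3.
U+01BF → 2-byte form C6 BF at offsets 4–5.
U+308C → 3-byte form E3 82 8C at offsets 6–8.
U+1F630 → 4-byte form F0 9F 98 B0 at offsets 9–12.
U+1104 → 3-byte form E1 84 84 at offsets 13–15.
U+59C06 → 4-byte form F1 99 B0 86 at offsets 16–19.
Offset 16 falls in char 6's range; it's byte 1 of F1 99 B0 86 = 0xF1.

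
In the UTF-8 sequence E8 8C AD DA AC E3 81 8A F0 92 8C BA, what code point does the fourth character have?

U+1233A

Offset 0: leading byte 0xE8 = 11101000 → 3-byte char #1 = E8 8C AD.
Offset 3: leading byte 0xDA = 11011010 → 2-byte char #2 = DA AC.
Offset 5: leading byte 0xE3 = 11100011 → 3-byte char #3 = E3 81 8A.
Offset 8: leading byte 0xF0 = 11110000 → 4-byte char #4 = F0 92 8C BA.
Leading byte 0xF0 = 11110000 matches 11110xxx → 4-byte sequence.
Byte 1: 0xF0 = 11110000, payload 000 (3 bits).
Byte 2: 0x92 = 10010010 (10xxxxxx ✓), payload 010010.
Byte 3: 0x8C = 10001100 (10xxxxxx ✓), payload 001100.
Byte 4: 0xBA = 10111010 (10xxxxxx ✓), payload 111010.
Concatenate: 000010010001100111010 = 0x1233A (21 bits → U+1233A).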